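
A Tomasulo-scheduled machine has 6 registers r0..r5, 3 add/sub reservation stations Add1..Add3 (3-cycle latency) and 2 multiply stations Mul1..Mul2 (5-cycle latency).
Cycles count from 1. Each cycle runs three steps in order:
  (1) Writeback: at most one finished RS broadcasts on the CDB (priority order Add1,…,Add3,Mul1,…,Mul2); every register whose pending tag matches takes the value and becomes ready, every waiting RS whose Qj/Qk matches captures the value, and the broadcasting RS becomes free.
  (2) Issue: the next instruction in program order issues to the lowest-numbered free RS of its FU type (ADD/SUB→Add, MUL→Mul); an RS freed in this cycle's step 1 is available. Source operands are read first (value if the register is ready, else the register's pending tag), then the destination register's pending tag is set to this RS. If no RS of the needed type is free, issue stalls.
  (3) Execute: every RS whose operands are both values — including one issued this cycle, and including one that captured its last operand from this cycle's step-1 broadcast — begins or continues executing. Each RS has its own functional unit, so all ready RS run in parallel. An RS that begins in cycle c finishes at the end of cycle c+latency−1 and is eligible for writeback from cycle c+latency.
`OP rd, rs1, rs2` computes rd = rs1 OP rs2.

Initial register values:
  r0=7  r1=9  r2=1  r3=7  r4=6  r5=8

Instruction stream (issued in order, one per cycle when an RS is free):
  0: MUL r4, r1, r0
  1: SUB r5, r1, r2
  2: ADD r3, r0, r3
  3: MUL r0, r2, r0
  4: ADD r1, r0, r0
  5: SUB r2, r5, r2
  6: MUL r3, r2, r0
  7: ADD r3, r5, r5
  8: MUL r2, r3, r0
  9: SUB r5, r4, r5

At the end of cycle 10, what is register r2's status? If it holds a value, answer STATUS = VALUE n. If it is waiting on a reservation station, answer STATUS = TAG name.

cycle 1: issue MUL r4<-Mul1 // r0:7,r1:9,r2:1,r3:7,r4:Mul1,r5:8
cycle 2: issue SUB r5<-Add1 // r0:7,r1:9,r2:1,r3:7,r4:Mul1,r5:Add1
cycle 3: issue ADD r3<-Add2 // r0:7,r1:9,r2:1,r3:Add2,r4:Mul1,r5:Add1
cycle 4: issue MUL r0<-Mul2 // r0:Mul2,r1:9,r2:1,r3:Add2,r4:Mul1,r5:Add1
cycle 5: CDB Add1=8; issue ADD r1<-Add1 // r0:Mul2,r1:Add1,r2:1,r3:Add2,r4:Mul1,r5:8
cycle 6: CDB Add2=14; issue SUB r2<-Add2 // r0:Mul2,r1:Add1,r2:Add2,r3:14,r4:Mul1,r5:8
cycle 7: CDB Mul1=63; issue MUL r3<-Mul1 // r0:Mul2,r1:Add1,r2:Add2,r3:Mul1,r4:63,r5:8
cycle 8: issue ADD r3<-Add3 // r0:Mul2,r1:Add1,r2:Add2,r3:Add3,r4:63,r5:8
cycle 9: CDB Add2=7; stall // r0:Mul2,r1:Add1,r2:7,r3:Add3,r4:63,r5:8
cycle 10: CDB Mul2=7; issue MUL r2<-Mul2 // r0:7,r1:Add1,r2:Mul2,r3:Add3,r4:63,r5:8

STATUS = TAG Mul2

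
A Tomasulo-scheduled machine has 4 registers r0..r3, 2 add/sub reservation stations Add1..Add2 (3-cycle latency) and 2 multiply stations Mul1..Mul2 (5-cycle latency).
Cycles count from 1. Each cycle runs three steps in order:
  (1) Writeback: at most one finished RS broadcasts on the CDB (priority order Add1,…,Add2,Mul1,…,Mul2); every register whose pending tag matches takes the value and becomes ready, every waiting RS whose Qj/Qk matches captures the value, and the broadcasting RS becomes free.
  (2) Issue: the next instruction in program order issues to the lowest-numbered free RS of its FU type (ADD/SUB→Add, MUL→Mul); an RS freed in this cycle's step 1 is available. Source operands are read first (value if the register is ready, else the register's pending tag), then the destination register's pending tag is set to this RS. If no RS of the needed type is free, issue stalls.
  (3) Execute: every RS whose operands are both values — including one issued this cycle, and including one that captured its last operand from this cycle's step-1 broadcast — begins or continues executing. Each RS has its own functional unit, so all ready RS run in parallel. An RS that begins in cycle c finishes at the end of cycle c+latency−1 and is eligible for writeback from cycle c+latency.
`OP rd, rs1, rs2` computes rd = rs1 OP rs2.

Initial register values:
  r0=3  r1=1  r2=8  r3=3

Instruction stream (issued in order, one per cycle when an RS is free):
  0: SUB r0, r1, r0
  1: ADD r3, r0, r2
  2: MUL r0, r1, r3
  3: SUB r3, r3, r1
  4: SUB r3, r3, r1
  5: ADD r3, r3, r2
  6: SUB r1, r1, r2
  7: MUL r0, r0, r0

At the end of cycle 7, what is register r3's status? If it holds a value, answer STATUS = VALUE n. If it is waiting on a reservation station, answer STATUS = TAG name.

  c1: issue SUB r0<-Add1  regs: r0:Add1,r1:1,r2:8,r3:3
  c2: issue ADD r3<-Add2  regs: r0:Add1,r1:1,r2:8,r3:Add2
  c3: issue MUL r0<-Mul1  regs: r0:Mul1,r1:1,r2:8,r3:Add2
  c4: CDB Add1=-2; issue SUB r3<-Add1  regs: r0:Mul1,r1:1,r2:8,r3:Add1
  c5: stall  regs: r0:Mul1,r1:1,r2:8,r3:Add1
  c6: stall  regs: r0:Mul1,r1:1,r2:8,r3:Add1
  c7: CDB Add2=6; issue SUB r3<-Add2  regs: r0:Mul1,r1:1,r2:8,r3:Add2

STATUS = TAG Add2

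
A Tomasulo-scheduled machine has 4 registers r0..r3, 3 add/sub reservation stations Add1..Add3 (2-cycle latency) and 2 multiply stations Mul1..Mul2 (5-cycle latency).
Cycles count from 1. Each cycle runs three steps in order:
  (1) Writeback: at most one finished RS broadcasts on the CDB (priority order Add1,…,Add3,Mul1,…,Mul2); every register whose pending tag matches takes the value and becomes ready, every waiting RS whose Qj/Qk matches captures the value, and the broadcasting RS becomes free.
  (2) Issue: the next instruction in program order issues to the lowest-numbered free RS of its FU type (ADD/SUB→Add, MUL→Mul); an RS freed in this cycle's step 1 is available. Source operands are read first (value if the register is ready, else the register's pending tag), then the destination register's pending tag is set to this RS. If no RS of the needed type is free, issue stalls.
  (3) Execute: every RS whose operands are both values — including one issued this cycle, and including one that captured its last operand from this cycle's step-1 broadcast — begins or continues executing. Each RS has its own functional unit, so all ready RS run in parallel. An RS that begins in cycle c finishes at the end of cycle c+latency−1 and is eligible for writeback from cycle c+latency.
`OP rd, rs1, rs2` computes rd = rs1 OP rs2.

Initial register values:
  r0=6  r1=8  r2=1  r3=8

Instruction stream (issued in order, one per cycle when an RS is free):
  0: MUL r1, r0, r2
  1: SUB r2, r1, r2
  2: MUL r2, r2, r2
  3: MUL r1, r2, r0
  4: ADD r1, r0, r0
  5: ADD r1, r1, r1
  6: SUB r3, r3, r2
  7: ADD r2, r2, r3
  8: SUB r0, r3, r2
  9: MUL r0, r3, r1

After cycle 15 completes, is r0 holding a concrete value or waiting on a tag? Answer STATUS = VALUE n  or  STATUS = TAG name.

  c1: issue MUL r1<-Mul1  regs: r0:6,r1:Mul1,r2:1,r3:8
  c2: issue SUB r2<-Add1  regs: r0:6,r1:Mul1,r2:Add1,r3:8
  c3: issue MUL r2<-Mul2  regs: r0:6,r1:Mul1,r2:Mul2,r3:8
  c4: stall  regs: r0:6,r1:Mul1,r2:Mul2,r3:8
  c5: stall  regs: r0:6,r1:Mul1,r2:Mul2,r3:8
  c6: CDB Mul1=6; issue MUL r1<-Mul1  regs: r0:6,r1:Mul1,r2:Mul2,r3:8
  c7: issue ADD r1<-Add2  regs: r0:6,r1:Add2,r2:Mul2,r3:8
  c8: CDB Add1=5; issue ADD r1<-Add1  regs: r0:6,r1:Add1,r2:Mul2,r3:8
  c9: CDB Add2=12; issue SUB r3<-Add2  regs: r0:6,r1:Add1,r2:Mul2,r3:Add2
  c10: issue ADD r2<-Add3  regs: r0:6,r1:Add1,r2:Add3,r3:Add2
  c11: CDB Add1=24; issue SUB r0<-Add1  regs: r0:Add1,r1:24,r2:Add3,r3:Add2
  c12: stall  regs: r0:Add1,r1:24,r2:Add3,r3:Add2
  c13: CDB Mul2=25; issue MUL r0<-Mul2  regs: r0:Mul2,r1:24,r2:Add3,r3:Add2
  c14: -  regs: r0:Mul2,r1:24,r2:Add3,r3:Add2
  c15: CDB Add2=-17  regs: r0:Mul2,r1:24,r2:Add3,r3:-17

STATUS = TAG Mul2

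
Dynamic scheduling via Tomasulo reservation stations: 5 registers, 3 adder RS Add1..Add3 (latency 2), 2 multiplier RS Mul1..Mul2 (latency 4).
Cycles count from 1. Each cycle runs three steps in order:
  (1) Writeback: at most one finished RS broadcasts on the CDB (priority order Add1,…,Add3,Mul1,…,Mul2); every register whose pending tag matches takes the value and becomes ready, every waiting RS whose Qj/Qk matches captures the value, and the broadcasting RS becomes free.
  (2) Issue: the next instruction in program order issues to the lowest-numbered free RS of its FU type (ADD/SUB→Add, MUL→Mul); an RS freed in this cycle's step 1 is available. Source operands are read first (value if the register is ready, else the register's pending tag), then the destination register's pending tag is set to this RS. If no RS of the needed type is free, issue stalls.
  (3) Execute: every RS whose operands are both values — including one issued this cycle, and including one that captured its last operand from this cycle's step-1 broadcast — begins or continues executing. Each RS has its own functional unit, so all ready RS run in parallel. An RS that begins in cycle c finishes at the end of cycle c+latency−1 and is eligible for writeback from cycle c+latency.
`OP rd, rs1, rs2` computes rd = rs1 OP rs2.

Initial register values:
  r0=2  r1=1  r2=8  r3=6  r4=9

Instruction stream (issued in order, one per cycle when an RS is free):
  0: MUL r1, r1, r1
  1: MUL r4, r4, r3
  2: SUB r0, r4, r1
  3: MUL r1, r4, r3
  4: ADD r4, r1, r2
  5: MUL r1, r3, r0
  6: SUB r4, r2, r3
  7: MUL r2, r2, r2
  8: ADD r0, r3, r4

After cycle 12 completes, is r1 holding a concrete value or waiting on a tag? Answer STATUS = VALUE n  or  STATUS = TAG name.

c1: issue MUL r1<-Mul1 | r0:2,r1:Mul1,r2:8,r3:6,r4:9
c2: issue MUL r4<-Mul2 | r0:2,r1:Mul1,r2:8,r3:6,r4:Mul2
c3: issue SUB r0<-Add1 | r0:Add1,r1:Mul1,r2:8,r3:6,r4:Mul2
c4: stall | r0:Add1,r1:Mul1,r2:8,r3:6,r4:Mul2
c5: CDB Mul1=1; issue MUL r1<-Mul1 | r0:Add1,r1:Mul1,r2:8,r3:6,r4:Mul2
c6: CDB Mul2=54; issue ADD r4<-Add2 | r0:Add1,r1:Mul1,r2:8,r3:6,r4:Add2
c7: issue MUL r1<-Mul2 | r0:Add1,r1:Mul2,r2:8,r3:6,r4:Add2
c8: CDB Add1=53; issue SUB r4<-Add1 | r0:53,r1:Mul2,r2:8,r3:6,r4:Add1
c9: stall | r0:53,r1:Mul2,r2:8,r3:6,r4:Add1
c10: CDB Add1=2; stall | r0:53,r1:Mul2,r2:8,r3:6,r4:2
c11: CDB Mul1=324; issue MUL r2<-Mul1 | r0:53,r1:Mul2,r2:Mul1,r3:6,r4:2
c12: CDB Mul2=318; issue ADD r0<-Add1 | r0:Add1,r1:318,r2:Mul1,r3:6,r4:2

STATUS = VALUE 318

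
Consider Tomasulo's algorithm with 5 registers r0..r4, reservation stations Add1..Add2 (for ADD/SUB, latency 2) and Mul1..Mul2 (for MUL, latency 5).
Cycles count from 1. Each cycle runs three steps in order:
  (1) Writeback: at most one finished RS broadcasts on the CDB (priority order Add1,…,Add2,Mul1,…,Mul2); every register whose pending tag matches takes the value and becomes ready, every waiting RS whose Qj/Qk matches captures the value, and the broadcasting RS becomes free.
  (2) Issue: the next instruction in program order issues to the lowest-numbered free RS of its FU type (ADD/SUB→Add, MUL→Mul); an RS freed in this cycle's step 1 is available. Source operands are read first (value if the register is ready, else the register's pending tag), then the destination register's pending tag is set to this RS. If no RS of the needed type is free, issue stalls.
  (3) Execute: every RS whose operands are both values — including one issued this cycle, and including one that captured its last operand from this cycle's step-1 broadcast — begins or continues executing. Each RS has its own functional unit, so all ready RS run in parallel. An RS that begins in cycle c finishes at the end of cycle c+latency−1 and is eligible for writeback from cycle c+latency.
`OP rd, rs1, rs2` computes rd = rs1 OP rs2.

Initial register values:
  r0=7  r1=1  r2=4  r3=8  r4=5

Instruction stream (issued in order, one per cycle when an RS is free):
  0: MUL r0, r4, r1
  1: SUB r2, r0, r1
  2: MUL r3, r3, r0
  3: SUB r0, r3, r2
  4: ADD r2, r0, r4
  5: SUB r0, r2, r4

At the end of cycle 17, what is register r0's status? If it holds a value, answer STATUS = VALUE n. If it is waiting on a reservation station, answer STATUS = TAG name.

cycle 1: issue MUL r0<-Mul1 // r0:Mul1,r1:1,r2:4,r3:8,r4:5
cycle 2: issue SUB r2<-Add1 // r0:Mul1,r1:1,r2:Add1,r3:8,r4:5
cycle 3: issue MUL r3<-Mul2 // r0:Mul1,r1:1,r2:Add1,r3:Mul2,r4:5
cycle 4: issue SUB r0<-Add2 // r0:Add2,r1:1,r2:Add1,r3:Mul2,r4:5
cycle 5: stall // r0:Add2,r1:1,r2:Add1,r3:Mul2,r4:5
cycle 6: CDB Mul1=5; stall // r0:Add2,r1:1,r2:Add1,r3:Mul2,r4:5
cycle 7: stall // r0:Add2,r1:1,r2:Add1,r3:Mul2,r4:5
cycle 8: CDB Add1=4; issue ADD r2<-Add1 // r0:Add2,r1:1,r2:Add1,r3:Mul2,r4:5
cycle 9: stall // r0:Add2,r1:1,r2:Add1,r3:Mul2,r4:5
cycle 10: stall // r0:Add2,r1:1,r2:Add1,r3:Mul2,r4:5
cycle 11: CDB Mul2=40; stall // r0:Add2,r1:1,r2:Add1,r3:40,r4:5
cycle 12: stall // r0:Add2,r1:1,r2:Add1,r3:40,r4:5
cycle 13: CDB Add2=36; issue SUB r0<-Add2 // r0:Add2,r1:1,r2:Add1,r3:40,r4:5
cycle 14: - // r0:Add2,r1:1,r2:Add1,r3:40,r4:5
cycle 15: CDB Add1=41 // r0:Add2,r1:1,r2:41,r3:40,r4:5
cycle 16: - // r0:Add2,r1:1,r2:41,r3:40,r4:5
cycle 17: CDB Add2=36 // r0:36,r1:1,r2:41,r3:40,r4:5

STATUS = VALUE 36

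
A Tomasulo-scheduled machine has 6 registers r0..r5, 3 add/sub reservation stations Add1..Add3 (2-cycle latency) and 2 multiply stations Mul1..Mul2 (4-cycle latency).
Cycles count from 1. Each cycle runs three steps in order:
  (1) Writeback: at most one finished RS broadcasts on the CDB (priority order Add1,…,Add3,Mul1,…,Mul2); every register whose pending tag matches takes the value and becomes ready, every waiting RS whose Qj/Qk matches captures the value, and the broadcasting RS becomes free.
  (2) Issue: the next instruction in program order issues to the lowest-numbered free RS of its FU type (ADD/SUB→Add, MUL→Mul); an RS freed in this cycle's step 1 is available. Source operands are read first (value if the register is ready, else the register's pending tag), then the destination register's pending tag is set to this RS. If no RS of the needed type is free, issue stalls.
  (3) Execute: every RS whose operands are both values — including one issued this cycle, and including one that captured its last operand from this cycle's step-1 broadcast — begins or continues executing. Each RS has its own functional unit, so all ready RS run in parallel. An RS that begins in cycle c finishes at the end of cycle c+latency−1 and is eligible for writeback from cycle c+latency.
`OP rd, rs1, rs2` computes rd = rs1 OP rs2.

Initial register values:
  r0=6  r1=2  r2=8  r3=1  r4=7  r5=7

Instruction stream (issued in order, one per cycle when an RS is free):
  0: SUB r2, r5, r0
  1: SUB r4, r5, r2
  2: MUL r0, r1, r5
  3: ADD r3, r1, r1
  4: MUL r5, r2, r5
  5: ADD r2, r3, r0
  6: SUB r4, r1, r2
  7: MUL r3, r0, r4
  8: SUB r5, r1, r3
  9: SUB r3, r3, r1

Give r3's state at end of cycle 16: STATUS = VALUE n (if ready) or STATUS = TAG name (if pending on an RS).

c1: issue SUB r2<-Add1 | r0:6,r1:2,r2:Add1,r3:1,r4:7,r5:7
c2: issue SUB r4<-Add2 | r0:6,r1:2,r2:Add1,r3:1,r4:Add2,r5:7
c3: CDB Add1=1; issue MUL r0<-Mul1 | r0:Mul1,r1:2,r2:1,r3:1,r4:Add2,r5:7
c4: issue ADD r3<-Add1 | r0:Mul1,r1:2,r2:1,r3:Add1,r4:Add2,r5:7
c5: CDB Add2=6; issue MUL r5<-Mul2 | r0:Mul1,r1:2,r2:1,r3:Add1,r4:6,r5:Mul2
c6: CDB Add1=4; issue ADD r2<-Add1 | r0:Mul1,r1:2,r2:Add1,r3:4,r4:6,r5:Mul2
c7: CDB Mul1=14; issue SUB r4<-Add2 | r0:14,r1:2,r2:Add1,r3:4,r4:Add2,r5:Mul2
c8: issue MUL r3<-Mul1 | r0:14,r1:2,r2:Add1,r3:Mul1,r4:Add2,r5:Mul2
c9: CDB Add1=18; issue SUB r5<-Add1 | r0:14,r1:2,r2:18,r3:Mul1,r4:Add2,r5:Add1
c10: CDB Mul2=7; issue SUB r3<-Add3 | r0:14,r1:2,r2:18,r3:Add3,r4:Add2,r5:Add1
c11: CDB Add2=-16 | r0:14,r1:2,r2:18,r3:Add3,r4:-16,r5:Add1
c12: - | r0:14,r1:2,r2:18,r3:Add3,r4:-16,r5:Add1
c13: - | r0:14,r1:2,r2:18,r3:Add3,r4:-16,r5:Add1
c14: - | r0:14,r1:2,r2:18,r3:Add3,r4:-16,r5:Add1
c15: CDB Mul1=-224 | r0:14,r1:2,r2:18,r3:Add3,r4:-16,r5:Add1
c16: - | r0:14,r1:2,r2:18,r3:Add3,r4:-16,r5:Add1

STATUS = TAG Add3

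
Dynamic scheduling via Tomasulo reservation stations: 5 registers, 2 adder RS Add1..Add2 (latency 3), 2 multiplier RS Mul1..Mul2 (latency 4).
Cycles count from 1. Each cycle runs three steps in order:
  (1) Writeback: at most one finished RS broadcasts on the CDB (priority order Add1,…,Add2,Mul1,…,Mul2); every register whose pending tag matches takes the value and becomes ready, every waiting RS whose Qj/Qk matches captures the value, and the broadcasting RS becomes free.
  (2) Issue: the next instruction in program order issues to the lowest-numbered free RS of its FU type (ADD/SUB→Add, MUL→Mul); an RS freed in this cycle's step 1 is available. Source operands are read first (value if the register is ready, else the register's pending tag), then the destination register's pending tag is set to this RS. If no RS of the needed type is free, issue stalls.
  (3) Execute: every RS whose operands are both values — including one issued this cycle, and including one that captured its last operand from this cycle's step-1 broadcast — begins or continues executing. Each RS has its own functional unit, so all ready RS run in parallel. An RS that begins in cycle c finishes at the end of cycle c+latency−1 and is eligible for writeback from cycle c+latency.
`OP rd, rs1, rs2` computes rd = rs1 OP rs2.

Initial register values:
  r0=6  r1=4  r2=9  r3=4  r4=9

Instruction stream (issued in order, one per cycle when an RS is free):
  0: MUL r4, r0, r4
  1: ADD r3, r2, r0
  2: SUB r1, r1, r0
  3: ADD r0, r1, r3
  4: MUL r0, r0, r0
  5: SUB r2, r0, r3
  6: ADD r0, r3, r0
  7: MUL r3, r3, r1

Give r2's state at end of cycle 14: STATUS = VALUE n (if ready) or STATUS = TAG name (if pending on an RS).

  c1: issue MUL r4<-Mul1  regs: r0:6,r1:4,r2:9,r3:4,r4:Mul1
  c2: issue ADD r3<-Add1  regs: r0:6,r1:4,r2:9,r3:Add1,r4:Mul1
  c3: issue SUB r1<-Add2  regs: r0:6,r1:Add2,r2:9,r3:Add1,r4:Mul1
  c4: stall  regs: r0:6,r1:Add2,r2:9,r3:Add1,r4:Mul1
  c5: CDB Add1=15; issue ADD r0<-Add1  regs: r0:Add1,r1:Add2,r2:9,r3:15,r4:Mul1
  c6: CDB Add2=-2; issue MUL r0<-Mul2  regs: r0:Mul2,r1:-2,r2:9,r3:15,r4:Mul1
  c7: CDB Mul1=54; issue SUB r2<-Add2  regs: r0:Mul2,r1:-2,r2:Add2,r3:15,r4:54
  c8: stall  regs: r0:Mul2,r1:-2,r2:Add2,r3:15,r4:54
  c9: CDB Add1=13; issue ADD r0<-Add1  regs: r0:Add1,r1:-2,r2:Add2,r3:15,r4:54
  c10: issue MUL r3<-Mul1  regs: r0:Add1,r1:-2,r2:Add2,r3:Mul1,r4:54
  c11: -  regs: r0:Add1,r1:-2,r2:Add2,r3:Mul1,r4:54
  c12: -  regs: r0:Add1,r1:-2,r2:Add2,r3:Mul1,r4:54
  c13: CDB Mul2=169  regs: r0:Add1,r1:-2,r2:Add2,r3:Mul1,r4:54
  c14: CDB Mul1=-30  regs: r0:Add1,r1:-2,r2:Add2,r3:-30,r4:54

STATUS = TAG Add2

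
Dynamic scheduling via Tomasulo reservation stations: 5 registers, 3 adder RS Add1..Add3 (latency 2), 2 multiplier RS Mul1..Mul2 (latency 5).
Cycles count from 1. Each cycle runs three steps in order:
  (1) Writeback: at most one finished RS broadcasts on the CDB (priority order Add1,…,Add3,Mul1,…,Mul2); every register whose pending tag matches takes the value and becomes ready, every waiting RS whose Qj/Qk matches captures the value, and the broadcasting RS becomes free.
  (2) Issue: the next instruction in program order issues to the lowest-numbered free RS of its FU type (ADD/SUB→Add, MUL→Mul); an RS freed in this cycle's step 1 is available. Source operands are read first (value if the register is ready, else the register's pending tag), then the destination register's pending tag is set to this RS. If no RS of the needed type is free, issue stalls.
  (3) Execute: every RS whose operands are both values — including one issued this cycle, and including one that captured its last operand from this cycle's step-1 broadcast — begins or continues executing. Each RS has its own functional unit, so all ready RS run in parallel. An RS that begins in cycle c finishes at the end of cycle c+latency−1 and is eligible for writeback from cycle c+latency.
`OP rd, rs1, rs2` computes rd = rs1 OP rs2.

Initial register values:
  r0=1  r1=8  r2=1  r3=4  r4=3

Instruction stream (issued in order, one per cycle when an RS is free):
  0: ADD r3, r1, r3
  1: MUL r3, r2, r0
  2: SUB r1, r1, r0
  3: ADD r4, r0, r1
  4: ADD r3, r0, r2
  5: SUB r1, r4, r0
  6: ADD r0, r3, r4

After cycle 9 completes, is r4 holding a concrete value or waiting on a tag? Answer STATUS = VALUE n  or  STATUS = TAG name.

cycle 1: issue ADD r3<-Add1 // r0:1,r1:8,r2:1,r3:Add1,r4:3
cycle 2: issue MUL r3<-Mul1 // r0:1,r1:8,r2:1,r3:Mul1,r4:3
cycle 3: CDB Add1=12; issue SUB r1<-Add1 // r0:1,r1:Add1,r2:1,r3:Mul1,r4:3
cycle 4: issue ADD r4<-Add2 // r0:1,r1:Add1,r2:1,r3:Mul1,r4:Add2
cycle 5: CDB Add1=7; issue ADD r3<-Add1 // r0:1,r1:7,r2:1,r3:Add1,r4:Add2
cycle 6: issue SUB r1<-Add3 // r0:1,r1:Add3,r2:1,r3:Add1,r4:Add2
cycle 7: CDB Add1=2; issue ADD r0<-Add1 // r0:Add1,r1:Add3,r2:1,r3:2,r4:Add2
cycle 8: CDB Add2=8 // r0:Add1,r1:Add3,r2:1,r3:2,r4:8
cycle 9: CDB Mul1=1 // r0:Add1,r1:Add3,r2:1,r3:2,r4:8

STATUS = VALUE 8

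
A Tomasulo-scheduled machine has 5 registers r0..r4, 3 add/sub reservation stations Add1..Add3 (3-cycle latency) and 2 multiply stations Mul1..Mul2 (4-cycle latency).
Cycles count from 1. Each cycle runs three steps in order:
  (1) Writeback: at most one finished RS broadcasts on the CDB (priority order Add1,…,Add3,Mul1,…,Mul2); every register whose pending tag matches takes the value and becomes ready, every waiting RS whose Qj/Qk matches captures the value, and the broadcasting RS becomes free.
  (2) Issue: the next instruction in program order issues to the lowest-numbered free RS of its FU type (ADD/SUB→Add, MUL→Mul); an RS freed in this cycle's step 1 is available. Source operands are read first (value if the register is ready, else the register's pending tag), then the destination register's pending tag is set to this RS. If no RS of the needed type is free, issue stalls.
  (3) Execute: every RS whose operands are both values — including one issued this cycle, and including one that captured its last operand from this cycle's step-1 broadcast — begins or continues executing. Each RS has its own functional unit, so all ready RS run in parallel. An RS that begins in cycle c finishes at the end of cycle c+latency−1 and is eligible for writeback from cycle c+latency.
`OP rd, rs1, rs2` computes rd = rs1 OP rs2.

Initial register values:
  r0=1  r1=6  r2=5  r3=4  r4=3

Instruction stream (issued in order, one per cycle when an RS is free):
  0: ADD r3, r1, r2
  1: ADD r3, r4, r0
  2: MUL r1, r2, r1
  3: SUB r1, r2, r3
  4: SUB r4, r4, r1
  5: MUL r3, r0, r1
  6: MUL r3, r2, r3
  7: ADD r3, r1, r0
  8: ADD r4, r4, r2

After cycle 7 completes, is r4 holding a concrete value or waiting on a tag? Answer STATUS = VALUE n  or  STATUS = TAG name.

  c1: issue ADD r3<-Add1  regs: r0:1,r1:6,r2:5,r3:Add1,r4:3
  c2: issue ADD r3<-Add2  regs: r0:1,r1:6,r2:5,r3:Add2,r4:3
  c3: issue MUL r1<-Mul1  regs: r0:1,r1:Mul1,r2:5,r3:Add2,r4:3
  c4: CDB Add1=11; issue SUB r1<-Add1  regs: r0:1,r1:Add1,r2:5,r3:Add2,r4:3
  c5: CDB Add2=4; issue SUB r4<-Add2  regs: r0:1,r1:Add1,r2:5,r3:4,r4:Add2
  c6: issue MUL r3<-Mul2  regs: r0:1,r1:Add1,r2:5,r3:Mul2,r4:Add2
  c7: CDB Mul1=30; issue MUL r3<-Mul1  regs: r0:1,r1:Add1,r2:5,r3:Mul1,r4:Add2

STATUS = TAG Add2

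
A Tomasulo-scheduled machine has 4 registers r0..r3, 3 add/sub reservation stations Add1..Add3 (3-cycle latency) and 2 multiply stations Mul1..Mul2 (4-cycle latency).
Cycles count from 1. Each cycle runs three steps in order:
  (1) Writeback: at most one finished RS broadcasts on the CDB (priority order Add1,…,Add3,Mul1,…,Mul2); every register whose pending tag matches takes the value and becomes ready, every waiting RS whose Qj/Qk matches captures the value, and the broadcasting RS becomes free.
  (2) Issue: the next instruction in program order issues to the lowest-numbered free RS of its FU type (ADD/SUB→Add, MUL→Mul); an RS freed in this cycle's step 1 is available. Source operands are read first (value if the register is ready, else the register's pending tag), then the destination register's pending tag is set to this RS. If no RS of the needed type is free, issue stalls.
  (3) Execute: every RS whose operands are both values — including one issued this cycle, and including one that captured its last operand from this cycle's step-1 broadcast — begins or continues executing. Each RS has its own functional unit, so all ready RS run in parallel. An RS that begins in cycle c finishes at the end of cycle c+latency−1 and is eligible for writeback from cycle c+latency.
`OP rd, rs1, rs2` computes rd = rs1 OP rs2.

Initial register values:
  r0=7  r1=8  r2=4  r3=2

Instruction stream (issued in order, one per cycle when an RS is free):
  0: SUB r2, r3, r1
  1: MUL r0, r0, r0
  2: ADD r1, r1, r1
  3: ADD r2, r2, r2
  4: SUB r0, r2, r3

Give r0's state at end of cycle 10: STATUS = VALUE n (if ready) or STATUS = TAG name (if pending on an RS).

c1: issue SUB r2<-Add1 | r0:7,r1:8,r2:Add1,r3:2
c2: issue MUL r0<-Mul1 | r0:Mul1,r1:8,r2:Add1,r3:2
c3: issue ADD r1<-Add2 | r0:Mul1,r1:Add2,r2:Add1,r3:2
c4: CDB Add1=-6; issue ADD r2<-Add1 | r0:Mul1,r1:Add2,r2:Add1,r3:2
c5: issue SUB r0<-Add3 | r0:Add3,r1:Add2,r2:Add1,r3:2
c6: CDB Add2=16 | r0:Add3,r1:16,r2:Add1,r3:2
c7: CDB Add1=-12 | r0:Add3,r1:16,r2:-12,r3:2
c8: CDB Mul1=49 | r0:Add3,r1:16,r2:-12,r3:2
c9: - | r0:Add3,r1:16,r2:-12,r3:2
c10: CDB Add3=-14 | r0:-14,r1:16,r2:-12,r3:2

STATUS = VALUE -14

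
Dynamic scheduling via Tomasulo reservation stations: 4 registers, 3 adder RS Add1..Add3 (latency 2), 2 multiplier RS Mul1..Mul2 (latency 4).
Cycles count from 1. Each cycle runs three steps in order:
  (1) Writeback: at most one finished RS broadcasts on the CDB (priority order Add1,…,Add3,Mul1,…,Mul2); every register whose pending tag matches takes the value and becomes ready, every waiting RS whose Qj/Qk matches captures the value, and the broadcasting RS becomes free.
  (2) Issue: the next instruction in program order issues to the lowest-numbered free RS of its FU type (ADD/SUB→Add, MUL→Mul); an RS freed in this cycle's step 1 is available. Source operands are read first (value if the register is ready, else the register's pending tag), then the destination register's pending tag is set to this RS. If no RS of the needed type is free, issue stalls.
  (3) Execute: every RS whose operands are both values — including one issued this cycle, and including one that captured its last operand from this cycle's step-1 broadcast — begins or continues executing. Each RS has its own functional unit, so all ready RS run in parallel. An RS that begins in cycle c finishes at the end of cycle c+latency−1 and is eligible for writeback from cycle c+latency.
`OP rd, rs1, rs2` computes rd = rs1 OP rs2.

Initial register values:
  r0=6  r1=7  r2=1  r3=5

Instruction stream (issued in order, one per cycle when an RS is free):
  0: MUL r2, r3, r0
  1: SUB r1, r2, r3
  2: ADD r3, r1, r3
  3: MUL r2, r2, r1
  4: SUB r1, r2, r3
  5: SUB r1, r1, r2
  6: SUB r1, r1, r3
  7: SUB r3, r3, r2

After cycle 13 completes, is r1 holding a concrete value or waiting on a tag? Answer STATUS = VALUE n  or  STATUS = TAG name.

STATUS = TAG Add2

cycle 1: issue MUL r2<-Mul1 // r0:6,r1:7,r2:Mul1,r3:5
cycle 2: issue SUB r1<-Add1 // r0:6,r1:Add1,r2:Mul1,r3:5
cycle 3: issue ADD r3<-Add2 // r0:6,r1:Add1,r2:Mul1,r3:Add2
cycle 4: issue MUL r2<-Mul2 // r0:6,r1:Add1,r2:Mul2,r3:Add2
cycle 5: CDB Mul1=30; issue SUB r1<-Add3 // r0:6,r1:Add3,r2:Mul2,r3:Add2
cycle 6: stall // r0:6,r1:Add3,r2:Mul2,r3:Add2
cycle 7: CDB Add1=25; issue SUB r1<-Add1 // r0:6,r1:Add1,r2:Mul2,r3:Add2
cycle 8: stall // r0:6,r1:Add1,r2:Mul2,r3:Add2
cycle 9: CDB Add2=30; issue SUB r1<-Add2 // r0:6,r1:Add2,r2:Mul2,r3:30
cycle 10: stall // r0:6,r1:Add2,r2:Mul2,r3:30
cycle 11: CDB Mul2=750; stall // r0:6,r1:Add2,r2:750,r3:30
cycle 12: stall // r0:6,r1:Add2,r2:750,r3:30
cycle 13: CDB Add3=720; issue SUB r3<-Add3 // r0:6,r1:Add2,r2:750,r3:Add3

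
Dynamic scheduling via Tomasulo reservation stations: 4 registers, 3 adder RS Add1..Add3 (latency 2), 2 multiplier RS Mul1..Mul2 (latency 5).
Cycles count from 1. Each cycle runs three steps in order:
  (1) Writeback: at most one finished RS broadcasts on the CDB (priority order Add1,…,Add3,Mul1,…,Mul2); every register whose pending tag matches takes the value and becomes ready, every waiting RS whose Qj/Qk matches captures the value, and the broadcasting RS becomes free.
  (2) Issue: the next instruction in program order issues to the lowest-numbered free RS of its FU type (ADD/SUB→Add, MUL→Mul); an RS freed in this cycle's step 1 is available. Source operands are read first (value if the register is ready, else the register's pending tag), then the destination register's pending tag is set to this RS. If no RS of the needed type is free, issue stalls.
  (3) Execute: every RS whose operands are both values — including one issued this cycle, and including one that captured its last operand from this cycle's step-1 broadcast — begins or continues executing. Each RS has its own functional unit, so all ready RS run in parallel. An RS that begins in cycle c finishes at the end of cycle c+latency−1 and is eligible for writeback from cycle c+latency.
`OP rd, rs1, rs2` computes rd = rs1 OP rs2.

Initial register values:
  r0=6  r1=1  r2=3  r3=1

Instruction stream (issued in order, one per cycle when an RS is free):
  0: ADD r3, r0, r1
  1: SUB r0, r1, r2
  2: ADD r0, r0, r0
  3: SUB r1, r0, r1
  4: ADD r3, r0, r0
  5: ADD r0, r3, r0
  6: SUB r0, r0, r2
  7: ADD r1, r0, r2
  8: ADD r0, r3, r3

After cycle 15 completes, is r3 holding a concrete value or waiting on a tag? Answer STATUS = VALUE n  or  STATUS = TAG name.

STATUS = VALUE -8

  c1: issue ADD r3<-Add1  regs: r0:6,r1:1,r2:3,r3:Add1
  c2: issue SUB r0<-Add2  regs: r0:Add2,r1:1,r2:3,r3:Add1
  c3: CDB Add1=7; issue ADD r0<-Add1  regs: r0:Add1,r1:1,r2:3,r3:7
  c4: CDB Add2=-2; issue SUB r1<-Add2  regs: r0:Add1,r1:Add2,r2:3,r3:7
  c5: issue ADD r3<-Add3  regs: r0:Add1,r1:Add2,r2:3,r3:Add3
  c6: CDB Add1=-4; issue ADD r0<-Add1  regs: r0:Add1,r1:Add2,r2:3,r3:Add3
  c7: stall  regs: r0:Add1,r1:Add2,r2:3,r3:Add3
  c8: CDB Add2=-5; issue SUB r0<-Add2  regs: r0:Add2,r1:-5,r2:3,r3:Add3
  c9: CDB Add3=-8; issue ADD r1<-Add3  regs: r0:Add2,r1:Add3,r2:3,r3:-8
  c10: stall  regs: r0:Add2,r1:Add3,r2:3,r3:-8
  c11: CDB Add1=-12; issue ADD r0<-Add1  regs: r0:Add1,r1:Add3,r2:3,r3:-8
  c12: -  regs: r0:Add1,r1:Add3,r2:3,r3:-8
  c13: CDB Add1=-16  regs: r0:-16,r1:Add3,r2:3,r3:-8
  c14: CDB Add2=-15  regs: r0:-16,r1:Add3,r2:3,r3:-8
  c15: -  regs: r0:-16,r1:Add3,r2:3,r3:-8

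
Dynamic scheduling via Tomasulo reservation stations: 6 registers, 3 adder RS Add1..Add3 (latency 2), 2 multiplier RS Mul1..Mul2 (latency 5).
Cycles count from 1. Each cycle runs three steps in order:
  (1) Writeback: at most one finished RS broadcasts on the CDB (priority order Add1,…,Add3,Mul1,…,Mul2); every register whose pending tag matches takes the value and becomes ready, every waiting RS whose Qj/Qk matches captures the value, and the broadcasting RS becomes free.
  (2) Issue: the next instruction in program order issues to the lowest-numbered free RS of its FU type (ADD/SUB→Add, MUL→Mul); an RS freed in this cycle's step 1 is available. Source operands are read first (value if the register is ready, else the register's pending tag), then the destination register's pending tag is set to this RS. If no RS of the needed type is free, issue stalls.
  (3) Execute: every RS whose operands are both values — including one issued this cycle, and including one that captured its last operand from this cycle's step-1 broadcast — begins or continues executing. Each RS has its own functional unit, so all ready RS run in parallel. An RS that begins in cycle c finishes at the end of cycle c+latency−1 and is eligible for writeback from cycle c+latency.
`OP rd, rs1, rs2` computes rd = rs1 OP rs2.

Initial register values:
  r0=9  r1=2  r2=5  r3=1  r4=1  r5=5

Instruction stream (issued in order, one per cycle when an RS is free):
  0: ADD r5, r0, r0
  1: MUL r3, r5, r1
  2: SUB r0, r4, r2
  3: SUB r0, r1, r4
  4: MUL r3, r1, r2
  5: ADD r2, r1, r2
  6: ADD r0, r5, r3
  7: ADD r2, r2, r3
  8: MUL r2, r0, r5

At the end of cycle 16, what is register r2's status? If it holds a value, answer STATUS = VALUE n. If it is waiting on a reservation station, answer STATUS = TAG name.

STATUS = TAG Mul1

  c1: issue ADD r5<-Add1  regs: r0:9,r1:2,r2:5,r3:1,r4:1,r5:Add1
  c2: issue MUL r3<-Mul1  regs: r0:9,r1:2,r2:5,r3:Mul1,r4:1,r5:Add1
  c3: CDB Add1=18; issue SUB r0<-Add1  regs: r0:Add1,r1:2,r2:5,r3:Mul1,r4:1,r5:18
  c4: issue SUB r0<-Add2  regs: r0:Add2,r1:2,r2:5,r3:Mul1,r4:1,r5:18
  c5: CDB Add1=-4; issue MUL r3<-Mul2  regs: r0:Add2,r1:2,r2:5,r3:Mul2,r4:1,r5:18
  c6: CDB Add2=1; issue ADD r2<-Add1  regs: r0:1,r1:2,r2:Add1,r3:Mul2,r4:1,r5:18
  c7: issue ADD r0<-Add2  regs: r0:Add2,r1:2,r2:Add1,r3:Mul2,r4:1,r5:18
  c8: CDB Add1=7; issue ADD r2<-Add1  regs: r0:Add2,r1:2,r2:Add1,r3:Mul2,r4:1,r5:18
  c9: CDB Mul1=36; issue MUL r2<-Mul1  regs: r0:Add2,r1:2,r2:Mul1,r3:Mul2,r4:1,r5:18
  c10: CDB Mul2=10  regs: r0:Add2,r1:2,r2:Mul1,r3:10,r4:1,r5:18
  c11: -  regs: r0:Add2,r1:2,r2:Mul1,r3:10,r4:1,r5:18
  c12: CDB Add1=17  regs: r0:Add2,r1:2,r2:Mul1,r3:10,r4:1,r5:18
  c13: CDB Add2=28  regs: r0:28,r1:2,r2:Mul1,r3:10,r4:1,r5:18
  c14: -  regs: r0:28,r1:2,r2:Mul1,r3:10,r4:1,r5:18
  c15: -  regs: r0:28,r1:2,r2:Mul1,r3:10,r4:1,r5:18
  c16: -  regs: r0:28,r1:2,r2:Mul1,r3:10,r4:1,r5:18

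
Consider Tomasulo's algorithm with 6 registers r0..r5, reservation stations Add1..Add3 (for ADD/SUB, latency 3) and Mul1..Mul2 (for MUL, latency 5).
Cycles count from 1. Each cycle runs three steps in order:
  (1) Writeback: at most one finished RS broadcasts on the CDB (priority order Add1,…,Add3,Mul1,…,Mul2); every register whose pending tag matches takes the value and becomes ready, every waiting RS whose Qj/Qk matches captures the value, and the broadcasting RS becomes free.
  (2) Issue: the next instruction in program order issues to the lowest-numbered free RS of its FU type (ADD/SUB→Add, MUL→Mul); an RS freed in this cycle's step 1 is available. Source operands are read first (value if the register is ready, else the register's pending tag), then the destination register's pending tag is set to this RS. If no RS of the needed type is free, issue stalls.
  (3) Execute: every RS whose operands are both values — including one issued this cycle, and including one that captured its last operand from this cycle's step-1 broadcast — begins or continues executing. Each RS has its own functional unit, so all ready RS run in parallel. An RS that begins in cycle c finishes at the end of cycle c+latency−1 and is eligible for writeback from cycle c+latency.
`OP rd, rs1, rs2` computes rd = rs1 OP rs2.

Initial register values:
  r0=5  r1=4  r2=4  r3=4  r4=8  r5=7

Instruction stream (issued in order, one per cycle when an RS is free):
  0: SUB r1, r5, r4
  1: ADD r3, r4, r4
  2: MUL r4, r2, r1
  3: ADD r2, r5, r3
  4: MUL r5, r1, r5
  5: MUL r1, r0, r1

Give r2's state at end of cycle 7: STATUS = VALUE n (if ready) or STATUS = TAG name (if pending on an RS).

cycle 1: issue SUB r1<-Add1 // r0:5,r1:Add1,r2:4,r3:4,r4:8,r5:7
cycle 2: issue ADD r3<-Add2 // r0:5,r1:Add1,r2:4,r3:Add2,r4:8,r5:7
cycle 3: issue MUL r4<-Mul1 // r0:5,r1:Add1,r2:4,r3:Add2,r4:Mul1,r5:7
cycle 4: CDB Add1=-1; issue ADD r2<-Add1 // r0:5,r1:-1,r2:Add1,r3:Add2,r4:Mul1,r5:7
cycle 5: CDB Add2=16; issue MUL r5<-Mul2 // r0:5,r1:-1,r2:Add1,r3:16,r4:Mul1,r5:Mul2
cycle 6: stall // r0:5,r1:-1,r2:Add1,r3:16,r4:Mul1,r5:Mul2
cycle 7: stall // r0:5,r1:-1,r2:Add1,r3:16,r4:Mul1,r5:Mul2

STATUS = TAG Add1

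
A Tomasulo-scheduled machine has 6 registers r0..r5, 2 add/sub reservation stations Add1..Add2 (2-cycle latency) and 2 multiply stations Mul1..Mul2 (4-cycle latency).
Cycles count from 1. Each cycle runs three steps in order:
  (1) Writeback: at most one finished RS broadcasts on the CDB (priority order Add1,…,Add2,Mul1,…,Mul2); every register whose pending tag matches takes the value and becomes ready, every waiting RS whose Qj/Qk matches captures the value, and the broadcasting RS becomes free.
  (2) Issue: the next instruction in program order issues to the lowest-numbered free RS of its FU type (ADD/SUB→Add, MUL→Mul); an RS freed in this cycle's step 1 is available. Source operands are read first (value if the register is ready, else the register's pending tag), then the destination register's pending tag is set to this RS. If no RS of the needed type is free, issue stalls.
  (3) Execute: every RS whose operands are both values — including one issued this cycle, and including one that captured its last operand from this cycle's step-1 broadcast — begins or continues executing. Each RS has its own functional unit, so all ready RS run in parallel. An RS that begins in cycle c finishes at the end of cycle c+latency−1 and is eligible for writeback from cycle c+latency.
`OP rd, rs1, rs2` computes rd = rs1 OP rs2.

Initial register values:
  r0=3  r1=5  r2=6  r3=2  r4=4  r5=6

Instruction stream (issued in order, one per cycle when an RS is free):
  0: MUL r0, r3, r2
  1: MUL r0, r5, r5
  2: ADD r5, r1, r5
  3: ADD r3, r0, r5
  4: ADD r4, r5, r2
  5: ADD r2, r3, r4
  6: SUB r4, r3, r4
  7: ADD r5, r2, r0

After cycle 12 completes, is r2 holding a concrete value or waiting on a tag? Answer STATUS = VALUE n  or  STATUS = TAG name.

  c1: issue MUL r0<-Mul1  regs: r0:Mul1,r1:5,r2:6,r3:2,r4:4,r5:6
  c2: issue MUL r0<-Mul2  regs: r0:Mul2,r1:5,r2:6,r3:2,r4:4,r5:6
  c3: issue ADD r5<-Add1  regs: r0:Mul2,r1:5,r2:6,r3:2,r4:4,r5:Add1
  c4: issue ADD r3<-Add2  regs: r0:Mul2,r1:5,r2:6,r3:Add2,r4:4,r5:Add1
  c5: CDB Add1=11; issue ADD r4<-Add1  regs: r0:Mul2,r1:5,r2:6,r3:Add2,r4:Add1,r5:11
  c6: CDB Mul1=12; stall  regs: r0:Mul2,r1:5,r2:6,r3:Add2,r4:Add1,r5:11
  c7: CDB Add1=17; issue ADD r2<-Add1  regs: r0:Mul2,r1:5,r2:Add1,r3:Add2,r4:17,r5:11
  c8: CDB Mul2=36; stall  regs: r0:36,r1:5,r2:Add1,r3:Add2,r4:17,r5:11
  c9: stall  regs: r0:36,r1:5,r2:Add1,r3:Add2,r4:17,r5:11
  c10: CDB Add2=47; issue SUB r4<-Add2  regs: r0:36,r1:5,r2:Add1,r3:47,r4:Add2,r5:11
  c11: stall  regs: r0:36,r1:5,r2:Add1,r3:47,r4:Add2,r5:11
  c12: CDB Add1=64; issue ADD r5<-Add1  regs: r0:36,r1:5,r2:64,r3:47,r4:Add2,r5:Add1

STATUS = VALUE 64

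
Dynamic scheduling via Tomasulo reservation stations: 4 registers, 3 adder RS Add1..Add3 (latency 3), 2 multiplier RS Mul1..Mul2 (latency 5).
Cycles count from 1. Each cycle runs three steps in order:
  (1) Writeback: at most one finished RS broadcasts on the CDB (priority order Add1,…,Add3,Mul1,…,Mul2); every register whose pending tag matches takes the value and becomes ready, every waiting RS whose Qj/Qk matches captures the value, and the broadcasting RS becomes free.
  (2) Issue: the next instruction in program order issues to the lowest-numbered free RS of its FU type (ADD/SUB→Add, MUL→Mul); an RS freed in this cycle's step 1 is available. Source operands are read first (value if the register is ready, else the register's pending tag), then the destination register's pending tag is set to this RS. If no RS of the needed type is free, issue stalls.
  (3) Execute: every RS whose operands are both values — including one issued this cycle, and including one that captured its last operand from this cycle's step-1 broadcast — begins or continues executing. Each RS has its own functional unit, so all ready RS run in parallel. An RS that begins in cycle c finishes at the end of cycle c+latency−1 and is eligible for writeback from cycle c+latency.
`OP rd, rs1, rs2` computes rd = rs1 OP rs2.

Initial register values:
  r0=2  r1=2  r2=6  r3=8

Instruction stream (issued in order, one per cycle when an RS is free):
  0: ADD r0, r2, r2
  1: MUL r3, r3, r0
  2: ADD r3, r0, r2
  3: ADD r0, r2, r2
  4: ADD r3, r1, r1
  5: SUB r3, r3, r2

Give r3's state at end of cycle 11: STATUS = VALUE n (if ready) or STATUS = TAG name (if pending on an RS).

STATUS = TAG Add1

c1: issue ADD r0<-Add1 | r0:Add1,r1:2,r2:6,r3:8
c2: issue MUL r3<-Mul1 | r0:Add1,r1:2,r2:6,r3:Mul1
c3: issue ADD r3<-Add2 | r0:Add1,r1:2,r2:6,r3:Add2
c4: CDB Add1=12; issue ADD r0<-Add1 | r0:Add1,r1:2,r2:6,r3:Add2
c5: issue ADD r3<-Add3 | r0:Add1,r1:2,r2:6,r3:Add3
c6: stall | r0:Add1,r1:2,r2:6,r3:Add3
c7: CDB Add1=12; issue SUB r3<-Add1 | r0:12,r1:2,r2:6,r3:Add1
c8: CDB Add2=18 | r0:12,r1:2,r2:6,r3:Add1
c9: CDB Add3=4 | r0:12,r1:2,r2:6,r3:Add1
c10: CDB Mul1=96 | r0:12,r1:2,r2:6,r3:Add1
c11: - | r0:12,r1:2,r2:6,r3:Add1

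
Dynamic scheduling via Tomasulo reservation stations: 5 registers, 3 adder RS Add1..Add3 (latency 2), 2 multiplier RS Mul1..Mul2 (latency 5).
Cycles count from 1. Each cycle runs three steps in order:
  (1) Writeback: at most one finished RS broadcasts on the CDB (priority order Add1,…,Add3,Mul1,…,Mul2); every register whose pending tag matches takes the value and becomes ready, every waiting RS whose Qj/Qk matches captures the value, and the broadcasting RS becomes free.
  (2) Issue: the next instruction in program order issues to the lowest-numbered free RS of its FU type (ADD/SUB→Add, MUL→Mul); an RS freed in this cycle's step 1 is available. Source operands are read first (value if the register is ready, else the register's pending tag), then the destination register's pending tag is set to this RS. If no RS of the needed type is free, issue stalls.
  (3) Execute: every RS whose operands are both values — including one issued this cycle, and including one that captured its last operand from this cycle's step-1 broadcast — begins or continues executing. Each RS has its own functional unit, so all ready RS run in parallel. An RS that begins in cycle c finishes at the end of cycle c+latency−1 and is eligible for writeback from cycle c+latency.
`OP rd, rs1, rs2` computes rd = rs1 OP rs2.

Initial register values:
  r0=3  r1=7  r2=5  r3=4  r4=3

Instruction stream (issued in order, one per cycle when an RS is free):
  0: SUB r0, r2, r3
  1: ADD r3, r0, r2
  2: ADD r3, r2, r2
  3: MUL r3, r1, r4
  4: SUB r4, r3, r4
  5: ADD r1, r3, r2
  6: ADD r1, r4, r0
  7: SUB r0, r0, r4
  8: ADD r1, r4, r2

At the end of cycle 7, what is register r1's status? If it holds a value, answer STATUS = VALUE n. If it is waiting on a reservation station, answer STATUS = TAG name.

STATUS = TAG Add3

  c1: issue SUB r0<-Add1  regs: r0:Add1,r1:7,r2:5,r3:4,r4:3
  c2: issue ADD r3<-Add2  regs: r0:Add1,r1:7,r2:5,r3:Add2,r4:3
  c3: CDB Add1=1; issue ADD r3<-Add1  regs: r0:1,r1:7,r2:5,r3:Add1,r4:3
  c4: issue MUL r3<-Mul1  regs: r0:1,r1:7,r2:5,r3:Mul1,r4:3
  c5: CDB Add1=10; issue SUB r4<-Add1  regs: r0:1,r1:7,r2:5,r3:Mul1,r4:Add1
  c6: CDB Add2=6; issue ADD r1<-Add2  regs: r0:1,r1:Add2,r2:5,r3:Mul1,r4:Add1
  c7: issue ADD r1<-Add3  regs: r0:1,r1:Add3,r2:5,r3:Mul1,r4:Add1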